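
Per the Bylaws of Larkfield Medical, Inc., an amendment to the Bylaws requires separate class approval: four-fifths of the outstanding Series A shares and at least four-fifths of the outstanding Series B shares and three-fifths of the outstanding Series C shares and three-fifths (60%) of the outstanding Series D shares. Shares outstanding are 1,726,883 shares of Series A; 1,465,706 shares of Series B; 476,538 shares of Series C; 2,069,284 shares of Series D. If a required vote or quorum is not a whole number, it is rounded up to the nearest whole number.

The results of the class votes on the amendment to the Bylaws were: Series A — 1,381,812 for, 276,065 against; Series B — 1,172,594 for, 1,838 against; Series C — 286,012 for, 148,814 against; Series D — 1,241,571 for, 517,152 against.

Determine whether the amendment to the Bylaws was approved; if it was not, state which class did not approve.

Series A: 4/5 of 1726883 = 1381506.40, rounded up to 1381507; 1,381,507 required, 1,381,812 in favor — approved.
Series B: 4/5 of 1465706 = 1172564.80, rounded up to 1172565; 1,172,565 required, 1,172,594 in favor — approved.
Series C: 3/5 of 476538 = 285922.80, rounded up to 285923; 285,923 required, 286,012 in favor — approved.
Series D: 3/5 of 2069284 = 1241570.40, rounded up to 1241571; 1,241,571 required, 1,241,571 in favor — approved.

Approved — every class gave the required vote.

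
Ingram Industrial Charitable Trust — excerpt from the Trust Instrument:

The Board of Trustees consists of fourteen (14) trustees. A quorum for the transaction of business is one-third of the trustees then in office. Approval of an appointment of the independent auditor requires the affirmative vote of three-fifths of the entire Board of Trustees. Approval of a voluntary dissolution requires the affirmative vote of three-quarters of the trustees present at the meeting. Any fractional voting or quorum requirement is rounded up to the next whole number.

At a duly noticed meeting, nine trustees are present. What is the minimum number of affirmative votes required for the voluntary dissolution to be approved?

The voluntary dissolution requires three-fourths of the trustees present (9).
3/4 of 9 = 6.75, rounded up to 7.

7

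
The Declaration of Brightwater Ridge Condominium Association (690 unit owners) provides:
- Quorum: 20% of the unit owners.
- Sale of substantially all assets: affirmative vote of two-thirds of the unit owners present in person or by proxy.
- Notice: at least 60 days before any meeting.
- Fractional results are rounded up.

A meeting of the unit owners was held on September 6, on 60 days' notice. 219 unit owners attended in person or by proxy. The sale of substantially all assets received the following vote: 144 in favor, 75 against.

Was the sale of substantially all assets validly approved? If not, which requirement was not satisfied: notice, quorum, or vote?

Invalid — vote requirement not satisfied.

Notice: 60 days given; 60 required. Satisfied.
Quorum: 20% of 690 = 138; 219 present. Satisfied.
Vote: requires two-thirds of those present (219); 2/3 of 219 = 146, so 146 needed; 144 in favor. Not satisfied.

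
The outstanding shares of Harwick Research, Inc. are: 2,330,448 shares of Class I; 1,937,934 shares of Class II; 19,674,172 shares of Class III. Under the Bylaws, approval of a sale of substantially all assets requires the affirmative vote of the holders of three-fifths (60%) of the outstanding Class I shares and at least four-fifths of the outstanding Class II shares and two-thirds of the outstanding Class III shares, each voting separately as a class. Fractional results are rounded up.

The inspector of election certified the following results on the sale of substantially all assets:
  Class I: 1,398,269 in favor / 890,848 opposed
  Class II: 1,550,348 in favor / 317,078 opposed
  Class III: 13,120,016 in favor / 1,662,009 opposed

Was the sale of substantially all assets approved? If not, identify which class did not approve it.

Approved — every class gave the required vote.

Class I: 3/5 of 2330448 = 1398268.80, rounded up to 1398269; 1,398,269 required, 1,398,269 in favor — approved.
Class II: 4/5 of 1937934 = 1550347.20, rounded up to 1550348; 1,550,348 required, 1,550,348 in favor — approved.
Class III: 2/3 of 19674172 = 13116114.67, rounded up to 13116115; 13,116,115 required, 13,120,016 in favor — approved.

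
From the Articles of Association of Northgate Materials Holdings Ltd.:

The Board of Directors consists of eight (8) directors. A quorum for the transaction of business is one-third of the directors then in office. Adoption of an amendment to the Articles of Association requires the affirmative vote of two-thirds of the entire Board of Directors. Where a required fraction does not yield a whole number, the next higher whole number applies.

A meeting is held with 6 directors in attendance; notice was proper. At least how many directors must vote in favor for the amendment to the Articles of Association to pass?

6

The amendment to the Articles of Association requires two-thirds of the entire Board of Directors (8).
2/3 of 8 = 5.33, rounded up to 6.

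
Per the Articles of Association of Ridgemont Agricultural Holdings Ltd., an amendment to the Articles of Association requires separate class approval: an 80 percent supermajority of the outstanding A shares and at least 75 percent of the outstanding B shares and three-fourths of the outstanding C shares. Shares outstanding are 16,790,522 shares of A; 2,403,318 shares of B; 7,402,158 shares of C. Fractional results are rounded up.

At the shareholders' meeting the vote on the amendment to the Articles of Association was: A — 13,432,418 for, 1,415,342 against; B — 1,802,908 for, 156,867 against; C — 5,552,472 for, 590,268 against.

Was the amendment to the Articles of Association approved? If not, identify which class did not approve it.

Approved — every class gave the required vote.

A: 4/5 of 16790522 = 13432417.60, rounded up to 13432418; 13,432,418 required, 13,432,418 in favor — approved.
B: 3/4 of 2403318 = 1802488.50, rounded up to 1802489; 1,802,489 required, 1,802,908 in favor — approved.
C: 3/4 of 7402158 = 5551618.50, rounded up to 5551619; 5,551,619 required, 5,552,472 in favor — approved.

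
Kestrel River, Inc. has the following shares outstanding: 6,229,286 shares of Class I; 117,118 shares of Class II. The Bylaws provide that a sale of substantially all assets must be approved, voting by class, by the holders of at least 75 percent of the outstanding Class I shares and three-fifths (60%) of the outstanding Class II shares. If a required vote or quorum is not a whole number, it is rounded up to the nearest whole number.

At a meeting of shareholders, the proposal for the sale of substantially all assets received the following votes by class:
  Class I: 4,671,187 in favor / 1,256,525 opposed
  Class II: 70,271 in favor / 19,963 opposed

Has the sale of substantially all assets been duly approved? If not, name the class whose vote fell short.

Class I: 3/4 of 6229286 = 4671964.50, rounded up to 4671965; 4,671,965 required, 4,671,187 in favor — not approved.
Class II: 3/5 of 117118 = 70270.80, rounded up to 70271; 70,271 required, 70,271 in favor — approved.

Not approved — the Class I shares did not give the required vote.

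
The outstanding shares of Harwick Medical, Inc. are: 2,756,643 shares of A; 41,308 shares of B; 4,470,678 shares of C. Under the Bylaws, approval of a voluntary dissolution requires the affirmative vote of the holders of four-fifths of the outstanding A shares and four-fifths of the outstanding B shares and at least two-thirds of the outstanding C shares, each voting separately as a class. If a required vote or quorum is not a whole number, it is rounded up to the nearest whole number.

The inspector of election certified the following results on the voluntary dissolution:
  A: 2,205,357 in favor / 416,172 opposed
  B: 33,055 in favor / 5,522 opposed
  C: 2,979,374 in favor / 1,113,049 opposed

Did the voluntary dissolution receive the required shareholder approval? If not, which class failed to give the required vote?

A: 4/5 of 2756643 = 2205314.40, rounded up to 2205315; 2,205,315 required, 2,205,357 in favor — approved.
B: 4/5 of 41308 = 33046.40, rounded up to 33047; 33,047 required, 33,055 in favor — approved.
C: 2/3 of 4470678 = 2980452; 2,980,452 required, 2,979,374 in favor — not approved.

Not approved — the C shares did not give the required vote.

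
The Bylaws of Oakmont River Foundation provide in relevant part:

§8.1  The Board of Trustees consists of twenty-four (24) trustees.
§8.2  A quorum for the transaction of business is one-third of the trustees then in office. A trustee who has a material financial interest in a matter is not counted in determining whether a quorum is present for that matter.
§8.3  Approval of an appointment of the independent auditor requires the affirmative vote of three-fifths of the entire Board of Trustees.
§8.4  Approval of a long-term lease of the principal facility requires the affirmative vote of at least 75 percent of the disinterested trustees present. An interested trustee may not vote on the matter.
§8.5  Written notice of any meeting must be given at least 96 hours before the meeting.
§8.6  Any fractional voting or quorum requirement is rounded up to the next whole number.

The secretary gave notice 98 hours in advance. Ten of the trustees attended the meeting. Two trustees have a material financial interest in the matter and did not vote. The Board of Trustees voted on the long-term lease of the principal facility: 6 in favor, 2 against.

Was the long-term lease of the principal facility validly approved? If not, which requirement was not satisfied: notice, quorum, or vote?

Valid — all requirements satisfied.

Notice: 98 hours given; 96 required (98 ≥ 96). Satisfied.
Quorum: 10 present, but the 2 interested trustees do not count, leaving 8. Quorum is 8. Satisfied.
Vote: the long-term lease of the principal facility requires three-fourths of the disinterested trustees present (10 − 2 = 8). 3/4 of 8 = 6, so 6 affirmative votes are needed; 6 voted in favor. Satisfied.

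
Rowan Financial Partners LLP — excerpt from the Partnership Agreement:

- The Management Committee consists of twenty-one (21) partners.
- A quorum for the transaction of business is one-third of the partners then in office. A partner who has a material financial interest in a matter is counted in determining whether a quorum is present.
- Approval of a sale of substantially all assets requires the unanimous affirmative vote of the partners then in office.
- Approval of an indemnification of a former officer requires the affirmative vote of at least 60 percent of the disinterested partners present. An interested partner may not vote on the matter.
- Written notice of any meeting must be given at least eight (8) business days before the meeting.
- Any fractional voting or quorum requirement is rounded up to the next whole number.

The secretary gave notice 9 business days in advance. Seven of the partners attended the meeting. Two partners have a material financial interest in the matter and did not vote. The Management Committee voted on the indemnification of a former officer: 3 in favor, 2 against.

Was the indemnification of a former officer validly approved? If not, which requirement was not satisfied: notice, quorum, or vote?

Valid — all requirements satisfied.

Notice: 9 business days given; 8 required (9 ≥ 8). Satisfied.
Quorum: 7 present (interested partners count toward quorum); quorum is 7. Satisfied.
Vote: the indemnification of a former officer requires three-fifths of the disinterested partners present (7 − 2 = 5). 3/5 of 5 = 3, so 3 affirmative votes are needed; 3 voted in favor. Satisfied.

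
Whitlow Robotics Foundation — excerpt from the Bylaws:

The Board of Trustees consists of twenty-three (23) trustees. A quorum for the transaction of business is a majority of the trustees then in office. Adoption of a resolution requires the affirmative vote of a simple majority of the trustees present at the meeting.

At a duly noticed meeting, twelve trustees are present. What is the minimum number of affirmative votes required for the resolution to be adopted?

7

The resolution requires a majority of the trustees present (12).
A majority of 12 is 7.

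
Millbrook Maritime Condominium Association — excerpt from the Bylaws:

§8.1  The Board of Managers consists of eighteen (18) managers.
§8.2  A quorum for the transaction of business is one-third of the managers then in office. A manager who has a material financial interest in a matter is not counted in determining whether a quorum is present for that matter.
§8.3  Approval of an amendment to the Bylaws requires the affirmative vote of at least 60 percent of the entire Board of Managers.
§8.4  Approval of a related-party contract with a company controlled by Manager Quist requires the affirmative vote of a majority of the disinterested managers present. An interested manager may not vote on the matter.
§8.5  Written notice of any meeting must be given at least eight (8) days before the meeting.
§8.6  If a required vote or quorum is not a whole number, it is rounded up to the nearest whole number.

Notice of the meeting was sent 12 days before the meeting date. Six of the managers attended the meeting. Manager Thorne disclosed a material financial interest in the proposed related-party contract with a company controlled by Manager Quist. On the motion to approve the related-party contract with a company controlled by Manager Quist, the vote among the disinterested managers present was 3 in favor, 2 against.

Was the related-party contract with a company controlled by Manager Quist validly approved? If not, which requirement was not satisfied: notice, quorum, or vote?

Notice: 12 days given; 8 required (12 ≥ 8). Satisfied.
Quorum: 6 present, but the 1 interested manager does not count, leaving 5. Quorum is 6. Not satisfied.
Vote: the related-party contract with a company controlled by Manager Quist requires a majority of the disinterested managers present (6 − 1 = 5). A majority of 5 is 3, so 3 affirmative votes are needed; 3 voted in favor. Satisfied. (Moot — without a quorum no business can be validly transacted.)

Invalid — quorum requirement not satisfied.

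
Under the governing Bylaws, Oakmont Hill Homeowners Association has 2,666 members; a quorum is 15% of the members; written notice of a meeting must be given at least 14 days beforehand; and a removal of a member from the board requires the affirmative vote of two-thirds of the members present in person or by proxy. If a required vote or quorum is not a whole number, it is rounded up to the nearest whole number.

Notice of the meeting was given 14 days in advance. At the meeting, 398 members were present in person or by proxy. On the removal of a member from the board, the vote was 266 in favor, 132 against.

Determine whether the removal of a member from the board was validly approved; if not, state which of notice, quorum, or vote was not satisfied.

Notice: 14 days given; 14 required. Satisfied.
Quorum: 15% of 2,666 = 399.90, rounded up to 400; 398 present. Not satisfied.
Vote: requires two-thirds of those present (398); 2/3 of 398 = 265.33, rounded up to 266, so 266 needed; 266 in favor. Satisfied.

Invalid — quorum requirement not satisfied.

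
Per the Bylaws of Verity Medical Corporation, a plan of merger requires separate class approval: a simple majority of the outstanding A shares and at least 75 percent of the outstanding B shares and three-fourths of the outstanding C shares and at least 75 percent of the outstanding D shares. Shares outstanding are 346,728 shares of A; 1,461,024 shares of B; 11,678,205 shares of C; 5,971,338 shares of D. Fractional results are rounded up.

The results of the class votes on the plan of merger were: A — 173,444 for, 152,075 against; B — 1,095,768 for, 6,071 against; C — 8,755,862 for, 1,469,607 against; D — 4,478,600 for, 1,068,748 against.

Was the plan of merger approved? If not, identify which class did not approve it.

Not approved — the C shares did not give the required vote.

A: a majority of 346728 is 173365; 173,365 required, 173,444 in favor — approved.
B: 3/4 of 1461024 = 1095768; 1,095,768 required, 1,095,768 in favor — approved.
C: 3/4 of 11678205 = 8758653.75, rounded up to 8758654; 8,758,654 required, 8,755,862 in favor — not approved.
D: 3/4 of 5971338 = 4478503.50, rounded up to 4478504; 4,478,504 required, 4,478,600 in favor — approved.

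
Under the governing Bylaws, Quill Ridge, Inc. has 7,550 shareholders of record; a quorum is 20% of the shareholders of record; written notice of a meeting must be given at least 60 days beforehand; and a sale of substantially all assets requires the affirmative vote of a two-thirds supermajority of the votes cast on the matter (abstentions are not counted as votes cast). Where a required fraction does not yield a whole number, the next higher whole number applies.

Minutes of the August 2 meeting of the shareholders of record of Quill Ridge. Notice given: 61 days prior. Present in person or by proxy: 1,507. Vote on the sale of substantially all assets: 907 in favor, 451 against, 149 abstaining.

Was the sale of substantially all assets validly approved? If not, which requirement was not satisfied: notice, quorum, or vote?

Invalid — quorum requirement not satisfied.

Notice: 61 days given; 60 required. Satisfied.
Quorum: 20% of 7,550 = 1,510; 1,507 present. Not satisfied.
Vote: requires two-thirds of the votes cast (1,507 − 149 abstaining = 1,358); 2/3 of 1358 = 905.33, rounded up to 906, so 906 needed; 907 in favor. Satisfied.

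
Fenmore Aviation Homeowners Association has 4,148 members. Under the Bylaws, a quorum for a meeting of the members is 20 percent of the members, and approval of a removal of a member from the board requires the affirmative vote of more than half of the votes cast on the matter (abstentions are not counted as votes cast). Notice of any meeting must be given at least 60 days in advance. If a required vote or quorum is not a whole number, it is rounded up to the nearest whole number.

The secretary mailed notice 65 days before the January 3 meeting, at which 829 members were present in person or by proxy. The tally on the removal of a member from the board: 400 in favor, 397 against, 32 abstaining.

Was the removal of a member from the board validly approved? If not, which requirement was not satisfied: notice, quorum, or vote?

Invalid — quorum requirement not satisfied.

Notice: 65 days given; 60 required. Satisfied.
Quorum: 20% of 4,148 = 829.60, rounded up to 830; 829 present. Not satisfied.
Vote: requires a majority of the votes cast (829 − 32 abstaining = 797); a majority of 797 is 399, so 399 needed; 400 in favor. Satisfied.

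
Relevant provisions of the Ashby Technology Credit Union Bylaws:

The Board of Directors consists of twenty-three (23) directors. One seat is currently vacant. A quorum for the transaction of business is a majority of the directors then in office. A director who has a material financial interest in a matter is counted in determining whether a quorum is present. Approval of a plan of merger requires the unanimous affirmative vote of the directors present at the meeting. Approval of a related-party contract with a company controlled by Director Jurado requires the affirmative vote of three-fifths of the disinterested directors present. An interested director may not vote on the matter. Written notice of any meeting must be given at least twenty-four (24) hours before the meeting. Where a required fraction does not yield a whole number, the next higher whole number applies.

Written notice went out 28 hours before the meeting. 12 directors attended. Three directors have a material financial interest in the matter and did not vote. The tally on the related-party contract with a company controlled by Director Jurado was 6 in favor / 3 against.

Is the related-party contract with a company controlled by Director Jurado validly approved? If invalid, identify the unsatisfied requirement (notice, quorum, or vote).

Notice: 28 hours given; 24 required (28 ≥ 24). Satisfied.
Quorum: 12 present (interested directors count toward quorum); quorum is 12. Satisfied.
Vote: the related-party contract with a company controlled by Director Jurado requires three-fifths of the disinterested directors present (12 − 3 = 9). 3/5 of 9 = 5.40, rounded up to 6, so 6 affirmative votes are needed; 6 voted in favor. Satisfied.

Valid — all requirements satisfied.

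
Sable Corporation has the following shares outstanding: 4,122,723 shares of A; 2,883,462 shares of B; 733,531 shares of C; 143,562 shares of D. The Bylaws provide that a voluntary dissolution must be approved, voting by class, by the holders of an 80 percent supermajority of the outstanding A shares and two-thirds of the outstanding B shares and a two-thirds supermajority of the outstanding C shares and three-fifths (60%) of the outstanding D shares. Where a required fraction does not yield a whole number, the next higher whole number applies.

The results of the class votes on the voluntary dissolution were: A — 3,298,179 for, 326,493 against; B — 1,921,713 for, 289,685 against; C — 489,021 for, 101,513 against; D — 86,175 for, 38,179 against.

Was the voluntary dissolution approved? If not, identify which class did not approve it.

Not approved — the B shares did not give the required vote.

A: 4/5 of 4122723 = 3298178.40, rounded up to 3298179; 3,298,179 required, 3,298,179 in favor — approved.
B: 2/3 of 2883462 = 1922308; 1,922,308 required, 1,921,713 in favor — not approved.
C: 2/3 of 733531 = 489020.67, rounded up to 489021; 489,021 required, 489,021 in favor — approved.
D: 3/5 of 143562 = 86137.20, rounded up to 86138; 86,138 required, 86,175 in favor — approved.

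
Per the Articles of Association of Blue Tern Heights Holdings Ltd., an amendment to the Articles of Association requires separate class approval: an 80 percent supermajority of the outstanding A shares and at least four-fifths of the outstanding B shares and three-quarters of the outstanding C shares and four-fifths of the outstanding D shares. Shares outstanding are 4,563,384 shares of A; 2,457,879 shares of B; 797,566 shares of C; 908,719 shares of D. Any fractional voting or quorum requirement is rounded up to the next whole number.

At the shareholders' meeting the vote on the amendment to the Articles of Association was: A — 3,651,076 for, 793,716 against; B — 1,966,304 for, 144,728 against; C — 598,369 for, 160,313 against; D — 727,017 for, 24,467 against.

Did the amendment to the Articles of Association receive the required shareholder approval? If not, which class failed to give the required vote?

Approved — every class gave the required vote.

A: 4/5 of 4563384 = 3650707.20, rounded up to 3650708; 3,650,708 required, 3,651,076 in favor — approved.
B: 4/5 of 2457879 = 1966303.20, rounded up to 1966304; 1,966,304 required, 1,966,304 in favor — approved.
C: 3/4 of 797566 = 598174.50, rounded up to 598175; 598,175 required, 598,369 in favor — approved.
D: 4/5 of 908719 = 726975.20, rounded up to 726976; 726,976 required, 727,017 in favor — approved.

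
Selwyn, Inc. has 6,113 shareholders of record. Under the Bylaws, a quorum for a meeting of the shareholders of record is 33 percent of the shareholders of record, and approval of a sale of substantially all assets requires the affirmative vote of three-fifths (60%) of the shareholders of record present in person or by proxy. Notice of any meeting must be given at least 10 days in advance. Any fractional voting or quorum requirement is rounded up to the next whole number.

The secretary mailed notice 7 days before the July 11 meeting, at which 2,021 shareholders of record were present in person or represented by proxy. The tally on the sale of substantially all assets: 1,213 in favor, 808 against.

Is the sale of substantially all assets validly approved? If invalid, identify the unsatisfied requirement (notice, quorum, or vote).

Notice: 7 days given; 10 required. Not satisfied.
Quorum: 33% of 6,113 = 2,017.29, rounded up to 2,018; 2,021 present. Satisfied.
Vote: requires three-fifths of those present (2,021); 3/5 of 2021 = 1212.60, rounded up to 1213, so 1,213 needed; 1,213 in favor. Satisfied.

Invalid — notice requirement not satisfied.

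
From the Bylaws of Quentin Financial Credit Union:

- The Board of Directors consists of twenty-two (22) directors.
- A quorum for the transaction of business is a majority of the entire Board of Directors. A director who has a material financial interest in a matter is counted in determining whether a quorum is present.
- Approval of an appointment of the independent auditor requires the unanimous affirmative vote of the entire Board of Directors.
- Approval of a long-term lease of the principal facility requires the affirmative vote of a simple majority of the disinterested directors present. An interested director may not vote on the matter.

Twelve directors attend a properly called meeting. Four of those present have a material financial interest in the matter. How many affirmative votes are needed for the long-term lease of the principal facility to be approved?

The long-term lease of the principal facility requires a majority of the disinterested directors present (12 − 4 = 8).
A majority of 8 is 5.

5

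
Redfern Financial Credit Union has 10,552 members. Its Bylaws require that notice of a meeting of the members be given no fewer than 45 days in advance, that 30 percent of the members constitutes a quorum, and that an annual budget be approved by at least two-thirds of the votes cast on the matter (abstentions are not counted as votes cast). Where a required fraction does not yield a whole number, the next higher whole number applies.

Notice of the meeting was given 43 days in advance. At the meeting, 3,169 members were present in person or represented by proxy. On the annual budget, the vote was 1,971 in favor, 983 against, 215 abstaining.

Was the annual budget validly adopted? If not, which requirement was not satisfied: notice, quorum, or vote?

Notice: 43 days given; 45 required. Not satisfied.
Quorum: 30% of 10,552 = 3,165.60, rounded up to 3,166; 3,169 present. Satisfied.
Vote: requires two-thirds of the votes cast (3,169 − 215 abstaining = 2,954); 2/3 of 2954 = 1969.33, rounded up to 1970, so 1,970 needed; 1,971 in favor. Satisfied.

Invalid — notice requirement not satisfied.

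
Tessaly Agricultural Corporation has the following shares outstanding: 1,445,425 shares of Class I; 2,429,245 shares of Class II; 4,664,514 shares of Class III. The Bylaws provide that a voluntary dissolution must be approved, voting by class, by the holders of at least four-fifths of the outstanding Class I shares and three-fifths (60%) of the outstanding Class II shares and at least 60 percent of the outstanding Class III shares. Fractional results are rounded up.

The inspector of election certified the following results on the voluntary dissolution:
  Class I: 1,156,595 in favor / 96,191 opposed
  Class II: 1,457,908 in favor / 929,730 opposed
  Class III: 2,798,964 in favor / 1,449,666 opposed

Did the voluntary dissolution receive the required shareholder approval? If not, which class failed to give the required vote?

Approved — every class gave the required vote.

Class I: 4/5 of 1445425 = 1156340; 1,156,340 required, 1,156,595 in favor — approved.
Class II: 3/5 of 2429245 = 1457547; 1,457,547 required, 1,457,908 in favor — approved.
Class III: 3/5 of 4664514 = 2798708.40, rounded up to 2798709; 2,798,709 required, 2,798,964 in favor — approved.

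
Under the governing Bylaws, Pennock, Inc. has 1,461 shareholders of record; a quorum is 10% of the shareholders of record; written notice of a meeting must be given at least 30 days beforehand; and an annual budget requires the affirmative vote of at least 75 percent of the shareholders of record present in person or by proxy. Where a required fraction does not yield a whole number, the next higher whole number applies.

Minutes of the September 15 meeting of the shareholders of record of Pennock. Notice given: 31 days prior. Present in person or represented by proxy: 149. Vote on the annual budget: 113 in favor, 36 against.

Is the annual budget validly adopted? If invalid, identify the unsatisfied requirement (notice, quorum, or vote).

Valid — all requirements satisfied.

Notice: 31 days given; 30 required. Satisfied.
Quorum: 10% of 1,461 = 146.10, rounded up to 147; 149 present. Satisfied.
Vote: requires three-fourths of those present (149); 3/4 of 149 = 111.75, rounded up to 112, so 112 needed; 113 in favor. Satisfied.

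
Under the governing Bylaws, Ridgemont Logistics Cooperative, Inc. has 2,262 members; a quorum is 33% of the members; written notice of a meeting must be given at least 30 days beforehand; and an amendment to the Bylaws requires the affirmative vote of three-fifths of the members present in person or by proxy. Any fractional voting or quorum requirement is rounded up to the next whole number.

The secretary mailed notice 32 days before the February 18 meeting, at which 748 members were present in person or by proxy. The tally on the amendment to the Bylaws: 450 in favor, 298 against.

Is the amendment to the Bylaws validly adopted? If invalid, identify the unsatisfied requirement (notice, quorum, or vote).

Notice: 32 days given; 30 required. Satisfied.
Quorum: 33% of 2,262 = 746.46, rounded up to 747; 748 present. Satisfied.
Vote: requires three-fifths of those present (748); 3/5 of 748 = 448.80, rounded up to 449, so 449 needed; 450 in favor. Satisfied.

Valid — all requirements satisfied.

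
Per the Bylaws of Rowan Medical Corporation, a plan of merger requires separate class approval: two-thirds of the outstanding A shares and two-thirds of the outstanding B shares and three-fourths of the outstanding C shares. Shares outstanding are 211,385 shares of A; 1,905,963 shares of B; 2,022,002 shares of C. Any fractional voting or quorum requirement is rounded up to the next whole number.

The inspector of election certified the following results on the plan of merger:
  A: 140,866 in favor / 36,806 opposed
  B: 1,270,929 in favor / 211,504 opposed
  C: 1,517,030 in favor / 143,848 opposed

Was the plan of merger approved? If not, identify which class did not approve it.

Not approved — the A shares did not give the required vote.

A: 2/3 of 211385 = 140923.33, rounded up to 140924; 140,924 required, 140,866 in favor — not approved.
B: 2/3 of 1905963 = 1270642; 1,270,642 required, 1,270,929 in favor — approved.
C: 3/4 of 2022002 = 1516501.50, rounded up to 1516502; 1,516,502 required, 1,517,030 in favor — approved.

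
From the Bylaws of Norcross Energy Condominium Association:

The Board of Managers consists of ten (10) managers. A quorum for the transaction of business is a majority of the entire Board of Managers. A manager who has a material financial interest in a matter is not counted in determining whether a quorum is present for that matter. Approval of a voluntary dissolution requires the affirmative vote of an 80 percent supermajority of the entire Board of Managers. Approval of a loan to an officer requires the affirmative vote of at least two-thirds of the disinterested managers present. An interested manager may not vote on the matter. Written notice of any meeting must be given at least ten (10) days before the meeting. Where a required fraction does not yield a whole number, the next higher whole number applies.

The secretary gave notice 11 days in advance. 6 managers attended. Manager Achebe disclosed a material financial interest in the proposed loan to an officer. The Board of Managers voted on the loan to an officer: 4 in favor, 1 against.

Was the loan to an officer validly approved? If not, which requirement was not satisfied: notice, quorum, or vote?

Invalid — quorum requirement not satisfied.

Notice: 11 days given; 10 required (11 ≥ 10). Satisfied.
Quorum: 6 present, but the 1 interested manager does not count, leaving 5. Quorum is 6. Not satisfied.
Vote: the loan to an officer requires two-thirds of the disinterested managers present (6 − 1 = 5). 2/3 of 5 = 3.33, rounded up to 4, so 4 affirmative votes are needed; 4 voted in favor. Satisfied. (Moot — without a quorum no business can be validly transacted.)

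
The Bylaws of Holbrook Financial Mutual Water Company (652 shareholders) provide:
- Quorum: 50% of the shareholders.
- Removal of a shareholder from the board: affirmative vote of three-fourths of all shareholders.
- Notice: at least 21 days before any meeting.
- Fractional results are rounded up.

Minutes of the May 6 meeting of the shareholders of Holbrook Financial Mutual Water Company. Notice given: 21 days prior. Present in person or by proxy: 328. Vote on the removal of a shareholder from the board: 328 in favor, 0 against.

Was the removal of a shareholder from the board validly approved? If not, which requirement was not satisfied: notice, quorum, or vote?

Notice: 21 days given; 21 required. Satisfied.
Quorum: 50% of 652 = 326; 328 present. Satisfied.
Vote: requires three-fourths of all shareholders (652); 3/4 of 652 = 489, so 489 needed; 328 in favor. Not satisfied.

Invalid — vote requirement not satisfied.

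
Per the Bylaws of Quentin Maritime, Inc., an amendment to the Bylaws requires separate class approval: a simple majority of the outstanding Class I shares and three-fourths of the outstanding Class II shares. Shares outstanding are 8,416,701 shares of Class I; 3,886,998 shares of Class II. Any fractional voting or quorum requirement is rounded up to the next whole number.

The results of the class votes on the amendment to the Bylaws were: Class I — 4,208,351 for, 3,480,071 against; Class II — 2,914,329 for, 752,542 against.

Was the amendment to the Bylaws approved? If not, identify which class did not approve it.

Class I: a majority of 8416701 is 4208351; 4,208,351 required, 4,208,351 in favor — approved.
Class II: 3/4 of 3886998 = 2915248.50, rounded up to 2915249; 2,915,249 required, 2,914,329 in favor — not approved.

Not approved — the Class II shares did not give the required vote.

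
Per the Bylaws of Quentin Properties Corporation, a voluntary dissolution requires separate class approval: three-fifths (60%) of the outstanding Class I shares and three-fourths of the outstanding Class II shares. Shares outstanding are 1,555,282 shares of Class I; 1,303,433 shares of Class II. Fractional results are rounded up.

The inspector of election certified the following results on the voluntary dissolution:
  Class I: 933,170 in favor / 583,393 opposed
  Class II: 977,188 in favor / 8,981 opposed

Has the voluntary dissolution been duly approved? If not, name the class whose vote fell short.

Class I: 3/5 of 1555282 = 933169.20, rounded up to 933170; 933,170 required, 933,170 in favor — approved.
Class II: 3/4 of 1303433 = 977574.75, rounded up to 977575; 977,575 required, 977,188 in favor — not approved.

Not approved — the Class II shares did not give the required vote.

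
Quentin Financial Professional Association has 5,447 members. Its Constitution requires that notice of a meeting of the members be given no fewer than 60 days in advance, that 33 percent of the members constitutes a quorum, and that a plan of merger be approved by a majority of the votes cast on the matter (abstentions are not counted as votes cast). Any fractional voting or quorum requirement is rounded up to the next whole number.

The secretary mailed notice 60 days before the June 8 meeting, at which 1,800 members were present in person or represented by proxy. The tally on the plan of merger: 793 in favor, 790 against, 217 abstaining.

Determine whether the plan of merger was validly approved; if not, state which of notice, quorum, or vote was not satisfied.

Notice: 60 days given; 60 required. Satisfied.
Quorum: 33% of 5,447 = 1,797.51, rounded up to 1,798; 1,800 present. Satisfied.
Vote: requires a majority of the votes cast (1,800 − 217 abstaining = 1,583); a majority of 1583 is 792, so 792 needed; 793 in favor. Satisfied.

Valid — all requirements satisfied.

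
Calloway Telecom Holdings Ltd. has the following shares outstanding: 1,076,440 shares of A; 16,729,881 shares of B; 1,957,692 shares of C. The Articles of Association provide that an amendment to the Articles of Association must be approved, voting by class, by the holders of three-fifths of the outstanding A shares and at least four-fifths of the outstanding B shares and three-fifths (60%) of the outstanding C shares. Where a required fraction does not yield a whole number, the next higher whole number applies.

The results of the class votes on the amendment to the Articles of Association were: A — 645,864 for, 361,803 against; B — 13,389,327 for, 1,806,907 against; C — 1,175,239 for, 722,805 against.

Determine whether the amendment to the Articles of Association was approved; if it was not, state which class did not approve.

Approved — every class gave the required vote.

A: 3/5 of 1076440 = 645864; 645,864 required, 645,864 in favor — approved.
B: 4/5 of 16729881 = 13383904.80, rounded up to 13383905; 13,383,905 required, 13,389,327 in favor — approved.
C: 3/5 of 1957692 = 1174615.20, rounded up to 1174616; 1,174,616 required, 1,175,239 in favor — approved.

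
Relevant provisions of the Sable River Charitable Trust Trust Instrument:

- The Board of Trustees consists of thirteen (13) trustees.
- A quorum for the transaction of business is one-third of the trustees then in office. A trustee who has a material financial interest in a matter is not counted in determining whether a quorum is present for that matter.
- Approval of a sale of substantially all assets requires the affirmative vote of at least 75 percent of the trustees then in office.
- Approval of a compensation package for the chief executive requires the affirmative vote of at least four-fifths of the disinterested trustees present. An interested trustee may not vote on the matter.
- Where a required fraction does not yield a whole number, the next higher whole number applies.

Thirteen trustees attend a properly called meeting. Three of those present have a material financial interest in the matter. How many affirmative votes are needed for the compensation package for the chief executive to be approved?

8

The compensation package for the chief executive requires four-fifths of the disinterested trustees present (13 − 3 = 10).
4/5 of 10 = 8.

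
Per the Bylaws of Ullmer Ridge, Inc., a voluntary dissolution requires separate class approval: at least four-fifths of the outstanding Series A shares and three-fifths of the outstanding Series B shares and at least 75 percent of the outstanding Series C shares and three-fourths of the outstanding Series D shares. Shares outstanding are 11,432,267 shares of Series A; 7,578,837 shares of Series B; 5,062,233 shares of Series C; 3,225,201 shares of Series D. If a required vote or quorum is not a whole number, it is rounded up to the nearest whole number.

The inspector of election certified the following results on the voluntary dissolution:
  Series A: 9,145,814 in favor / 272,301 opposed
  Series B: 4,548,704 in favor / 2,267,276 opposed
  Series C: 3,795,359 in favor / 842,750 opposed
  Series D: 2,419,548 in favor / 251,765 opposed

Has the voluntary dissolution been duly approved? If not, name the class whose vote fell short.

Not approved — the Series C shares did not give the required vote.

Series A: 4/5 of 11432267 = 9145813.60, rounded up to 9145814; 9,145,814 required, 9,145,814 in favor — approved.
Series B: 3/5 of 7578837 = 4547302.20, rounded up to 4547303; 4,547,303 required, 4,548,704 in favor — approved.
Series C: 3/4 of 5062233 = 3796674.75, rounded up to 3796675; 3,796,675 required, 3,795,359 in favor — not approved.
Series D: 3/4 of 3225201 = 2418900.75, rounded up to 2418901; 2,418,901 required, 2,419,548 in favor — approved.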